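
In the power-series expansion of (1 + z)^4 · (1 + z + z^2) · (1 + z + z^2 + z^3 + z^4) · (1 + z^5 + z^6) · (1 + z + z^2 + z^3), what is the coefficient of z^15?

151

(1 + z)^4 has coefficients 1,4,6,4,1 for degrees 0…4.
(1 + z + z^2) has coefficients 1,1,1,0,0,0,0,0,0,0,0,0,0,0,0,0 for degrees 0…15.
Multiplying by (1 + z + z^2 + z^3 + z^4) gives running coefficients 1,2,3,3,3,2,1,0,0,0,0,0,0,0,0,0 for degrees 0…15.
Multiplying by (1 + z^5 + z^6) gives running coefficients 1,2,3,3,3,3,4,5,6,6,5,3,1,0,0,0 for degrees 0…15.
Finally multiplying by (1 + z + z^2 + z^3), the product of all factors after the first has coefficients 1,3,6,9,11,12,13,15,18,21,22,20,15,9,4,1 for degrees 0…15.
[z^15] = 1·1 + 4·4 + 6·9 + 4·15 + 1·20 = 151.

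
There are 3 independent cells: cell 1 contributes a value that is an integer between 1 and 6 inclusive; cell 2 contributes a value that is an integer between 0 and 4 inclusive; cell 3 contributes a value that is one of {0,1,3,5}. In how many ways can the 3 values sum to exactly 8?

15

The generating function for the choices is (x + x^2 + x^3 + x^4 + x^5 + x^6)·(1 + x + x^2 + x^3 + x^4)·(1 + x + x^3 + x^5); the count is [x^8].
(x + x^2 + x^3 + x^4 + x^5 + x^6) has coefficients 0,1,1,1,1,1,1 for degrees 0…6.
(1 + x + x^2 + x^3 + x^4) has coefficients 1,1,1,1,1,0,0,0,0 for degrees 0…8.
Finally multiplying by (1 + x + x^3 + x^5), the product of all factors after the first has coefficients 1,2,2,3,3,3,2,2,1 for degrees 0…8.
[x^8] = 1·2 + 1·2 + 1·3 + 1·3 + 1·3 + 1·2 = 15.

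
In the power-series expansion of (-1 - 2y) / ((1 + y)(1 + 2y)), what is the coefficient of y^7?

Partial fractions give a closed form: a_n = (-1)·(-1)^n.
At n = 7: a_7 = 1.

1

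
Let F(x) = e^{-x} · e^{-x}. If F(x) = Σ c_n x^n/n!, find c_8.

256

The EGF product rule gives c_8 = Σ_{k_1+k_2=8} C(8; k_1,k_2) · ∏ g_i(k_i), where e^{-x} gives (-1)^k; e^{-x} gives (-1)^k.
g_1(k) for k = 0…8: 1, -1, 1, -1, 1, -1, 1, -1, 1.
g_2(k) for k = 0…8: 1, -1, 1, -1, 1, -1, 1, -1, 1.
c_8 = Σ_k C(8,k)·g_1(k)·g_2(8−k) = 1·1·1 + 8·(-1)·(-1) + 28·1·1 + 56·(-1)·(-1) + 70·1·1 + 56·(-1)·(-1) + 28·1·1 + 8·(-1)·(-1) + 1·1·1 = 1 + 8 + 28 + 56 + 70 + 56 + 28 + 8 + 1 = 256.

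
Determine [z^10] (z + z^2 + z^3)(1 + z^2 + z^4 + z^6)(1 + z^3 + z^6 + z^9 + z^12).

(z + z^2 + z^3) has coefficients 0,1,1,1 for degrees 0…3.
(1 + z^2 + z^4 + z^6) has coefficients 1,0,1,0,1,0,1,0,0,0,0 for degrees 0…10.
Finally multiplying by (1 + z^3 + z^6 + z^9 + z^12), the product of all factors after the first has coefficients 1,0,1,1,1,1,2,1,1,2,1 for degrees 0…10.
[z^10] = 1·2 + 1·1 + 1·1 = 4.

4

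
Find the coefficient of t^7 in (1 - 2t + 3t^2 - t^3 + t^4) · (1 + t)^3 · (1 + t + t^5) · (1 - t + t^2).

6

(1 - 2t + 3t^2 - t^3 + t^4) has coefficients 1,-2,3,-1,1 for degrees 0…4.
(1 + t)^3 has coefficients 1,3,3,1,0,0,0,0 for degrees 0…7.
Multiplying by (1 + t + t^5) gives running coefficients 1,4,6,4,1,1,3,3 for degrees 0…7.
Finally multiplying by (1 - t + t^2), the product of all factors after the first has coefficients 1,3,3,2,3,4,3,1 for degrees 0…7.
[t^7] = 1·1 − 2·3 + 3·4 − 1·3 + 1·2 = 6.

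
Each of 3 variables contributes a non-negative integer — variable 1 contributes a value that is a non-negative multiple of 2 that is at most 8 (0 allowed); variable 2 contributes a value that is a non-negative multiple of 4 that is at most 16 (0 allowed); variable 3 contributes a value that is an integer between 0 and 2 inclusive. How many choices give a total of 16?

The generating function for the choices is (1 + y^2 + y^4 + y^6 + y^8)·(1 + y^4 + y^8 + y^12 + y^16)·(1 + y + y^2); the count is [y^16].
(1 + y^2 + y^4 + y^6 + y^8) has coefficients 1,0,1,0,1,0,1,0,1 for degrees 0…8.
(1 + y^4 + y^8 + y^12 + y^16) has coefficients 1,0,0,0,1,0,0,0,1,0,0,0,1,0,0,0,1 for degrees 0…16.
Finally multiplying by (1 + y + y^2), the product of all factors after the first has coefficients 1,1,1,0,1,1,1,0,1,1,1,0,1,1,1,0,1 for degrees 0…16.
[y^16] = 1·1 + 1·1 + 1·1 + 1·1 + 1·1 = 5.

5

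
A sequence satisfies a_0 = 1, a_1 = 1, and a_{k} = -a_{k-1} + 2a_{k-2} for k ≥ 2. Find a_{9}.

The ordinary generating function has denominator 1 + z - 2z^2.
Iterating the recurrence: a_0,…,a_{9} = 1, 1, 1, 1, 1, 1, 1, 1, 1, 1.

1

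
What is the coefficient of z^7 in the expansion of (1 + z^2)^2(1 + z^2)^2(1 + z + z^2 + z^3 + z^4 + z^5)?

14

(1 + z^2)^2 has coefficients 1,0,2,0,1 for degrees 0…4.
(1 + z^2)^2 has coefficients 1,0,2,0,1,0,0,0 for degrees 0…7.
Finally multiplying by (1 + z + z^2 + z^3 + z^4 + z^5), the product of all factors after the first has coefficients 1,1,3,3,4,4,3,3 for degrees 0…7.
[z^7] = 1·3 + 2·4 + 1·3 = 14.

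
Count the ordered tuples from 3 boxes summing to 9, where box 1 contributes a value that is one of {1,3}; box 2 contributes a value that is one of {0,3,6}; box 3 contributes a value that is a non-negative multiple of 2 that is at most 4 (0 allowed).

The generating function for the choices is (y + y³)·(1 + y³ + y⁶)·(1 + y² + y⁴); the count is [y⁹].
(y + y³) has coefficients 0,1,0,1 for degrees 0…3.
(1 + y³ + y⁶) has coefficients 1,0,0,1,0,0,1,0,0,0 for degrees 0…9.
Finally multiplying by (1 + y² + y⁴), the product of all factors after the first has coefficients 1,0,1,1,1,1,1,1,1,0 for degrees 0…9.
[y⁹] = 1·1 + 1·1 = 2.

2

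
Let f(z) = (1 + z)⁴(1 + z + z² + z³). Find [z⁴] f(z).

(1 + z)⁴ has coefficients 1,4,6,4,1 for degrees 0…4.
(1 + z + z² + z³) has coefficients 1,1,1,1,0 for degrees 0…4.
[z⁴] = 1·0 + 4·1 + 6·1 + 4·1 + 1·1 = 15.

15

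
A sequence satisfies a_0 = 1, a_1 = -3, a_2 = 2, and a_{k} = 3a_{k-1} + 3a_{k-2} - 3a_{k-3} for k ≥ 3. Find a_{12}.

-212463

The ordinary generating function has denominator 1 - 3x - 3x^2 + 3x^3.
Iterating the recurrence: a_0,…,a_{12} = 1, -3, 2, -6, -3, -33, -90, -360, -1251, -4563, -16362, -59022, -212463.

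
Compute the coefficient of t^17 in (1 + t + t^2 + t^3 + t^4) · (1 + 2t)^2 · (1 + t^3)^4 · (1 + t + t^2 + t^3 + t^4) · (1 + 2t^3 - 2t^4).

(1 + t + t^2 + t^3 + t^4) has coefficients 1,1,1,1,1 for degrees 0…4.
(1 + 2t)^2 has coefficients 1,4,4,0,0,0,0,0,0,0,0,0,0,0,0,0,0,0 for degrees 0…17.
Multiplying by (1 + t^3)^4 gives running coefficients 1,4,4,4,16,16,6,24,24,4,16,16,1,4,4,0,0,0 for degrees 0…17.
Multiplying by (1 + t + t^2 + t^3 + t^4) gives running coefficients 1,5,9,13,29,44,46,66,86,74,74,84,61,41,41,25,9,8 for degrees 0…17.
Finally multiplying by (1 + 2t^3 - 2t^4), the product of all factors after the first has coefficients 1,5,9,15,37,52,54,98,116,78,114,124,37,41,61,-21,-31,8 for degrees 0…17.
[t^17] = 1·8 + 1·(-31) + 1·(-21) + 1·61 + 1·41 = 58.

58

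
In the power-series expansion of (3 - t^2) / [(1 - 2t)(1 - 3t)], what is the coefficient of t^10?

506126

The denominator gives the recurrence a_n = 5a_(n−1) − 6a_(n−2) for n ≥ 3; the numerator fixes a_0 = 3, a_1 = 15, a_2 = 56.
Iterating: 3, 15, 56, 190, 614, 1930, 5966, 18250, 55454, 167770, 506126, so a_10 = 506126.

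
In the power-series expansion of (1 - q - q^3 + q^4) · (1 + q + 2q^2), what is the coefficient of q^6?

(1 - q - q^3 + q^4) has coefficients 1,-1,0,-1,1 for degrees 0…4.
(1 + q + 2q^2) has coefficients 1,1,2,0,0,0,0 for degrees 0…6.
[q^6] = 1·0 − 1·0 − 1·0 + 1·2 = 2.

2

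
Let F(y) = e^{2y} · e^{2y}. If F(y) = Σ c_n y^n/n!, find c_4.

256

The EGF product rule gives c_4 = Σ_{k_1+k_2=4} C(4; k_1,k_2) · ∏ g_i(k_i), where e^{2y} gives (2)^k; e^{2y} gives (2)^k.
g_1(k) for k = 0…4: 1, 2, 4, 8, 16.
g_2(k) for k = 0…4: 1, 2, 4, 8, 16.
c_4 = Σ_k C(4,k)·g_1(k)·g_2(4−k) = 1·1·16 + 4·2·8 + 6·4·4 + 4·8·2 + 1·16·1 = 16 + 64 + 96 + 64 + 16 = 256.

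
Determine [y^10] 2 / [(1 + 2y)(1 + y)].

Partial fractions give a closed form: a_n = (4)·(-2)^n + (-2)·(-1)^n.
At n = 10: a_10 = 4094.

4094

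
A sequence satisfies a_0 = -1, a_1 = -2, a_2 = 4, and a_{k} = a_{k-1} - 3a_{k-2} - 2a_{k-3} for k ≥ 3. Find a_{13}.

7940

The ordinary generating function has denominator 1 - q + 3q^2 + 2q^3.
Iterating the recurrence: a_0,…,a_{13} = -1, -2, 4, 12, 4, -40, -76, 36, 344, 388, -716, -2568, -1196, 7940.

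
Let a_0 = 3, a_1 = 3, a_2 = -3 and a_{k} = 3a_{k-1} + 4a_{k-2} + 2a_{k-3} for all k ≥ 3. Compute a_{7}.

1557

The ordinary generating function has denominator 1 - 3z - 4z^2 - 2z^3.
Iterating the recurrence: a_0,…,a_{7} = 3, 3, -3, 9, 21, 93, 381, 1557.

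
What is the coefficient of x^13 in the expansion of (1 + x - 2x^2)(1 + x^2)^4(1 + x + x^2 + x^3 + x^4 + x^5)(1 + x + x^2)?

-24

(1 + x - 2x^2) has coefficients 1,1,-2 for degrees 0…2.
(1 + x^2)^4 has coefficients 1,0,4,0,6,0,4,0,1,0,0,0,0,0 for degrees 0…13.
Multiplying by (1 + x + x^2 + x^3 + x^4 + x^5) gives running coefficients 1,1,5,5,11,11,14,14,11,11,5,5,1,1 for degrees 0…13.
Finally multiplying by (1 + x + x^2), the product of all factors after the first has coefficients 1,2,7,11,21,27,36,39,39,36,27,21,11,7 for degrees 0…13.
[x^13] = 1·7 + 1·11 − 2·21 = -24.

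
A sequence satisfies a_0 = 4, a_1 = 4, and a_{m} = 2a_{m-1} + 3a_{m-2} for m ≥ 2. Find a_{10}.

118100

The ordinary generating function has denominator 1 - 2t - 3t^2.
Iterating the recurrence: a_0,…,a_{10} = 4, 4, 20, 52, 164, 484, 1460, 4372, 13124, 39364, 118100.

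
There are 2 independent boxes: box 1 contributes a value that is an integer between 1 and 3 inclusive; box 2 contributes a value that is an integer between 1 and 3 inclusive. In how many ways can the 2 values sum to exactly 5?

The generating function for the choices is (z + z² + z³)·(z + z² + z³); the count is [z⁵].
(z + z² + z³) has coefficients 0,1,1,1 for degrees 0…3.
(z + z² + z³) has coefficients 0,1,1,1,0,0 for degrees 0…5.
[z⁵] = 1·0 + 1·1 + 1·1 = 2.

2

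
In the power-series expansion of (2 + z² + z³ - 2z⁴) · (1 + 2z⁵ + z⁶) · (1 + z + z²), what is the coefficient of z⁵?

(2 + z² + z³ - 2z⁴) has coefficients 2,0,1,1,-2 for degrees 0…4.
(1 + 2z⁵ + z⁶) has coefficients 1,0,0,0,0,2 for degrees 0…5.
Finally multiplying by (1 + z + z²), the product of all factors after the first has coefficients 1,1,1,0,0,2 for degrees 0…5.
[z⁵] = 2·2 + 1·0 + 1·1 − 2·1 = 3.

3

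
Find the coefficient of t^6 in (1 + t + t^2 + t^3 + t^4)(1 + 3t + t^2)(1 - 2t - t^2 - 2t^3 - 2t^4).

(1 + t + t^2 + t^3 + t^4) has coefficients 1,1,1,1,1 for degrees 0…4.
(1 + 3t + t^2) has coefficients 1,3,1,0,0,0,0 for degrees 0…6.
Finally multiplying by (1 - 2t - t^2 - 2t^3 - 2t^4), the product of all factors after the first has coefficients 1,1,-6,-7,-9,-8,-2 for degrees 0…6.
[t^6] = 1·(-2) + 1·(-8) + 1·(-9) + 1·(-7) + 1·(-6) = -32.

-32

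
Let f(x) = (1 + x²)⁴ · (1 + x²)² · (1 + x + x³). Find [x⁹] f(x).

(1 + x²)⁴ has coefficients 1,0,4,0,6,0,4,0,1 for degrees 0…8.
(1 + x²)² has coefficients 1,0,2,0,1,0,0,0,0,0 for degrees 0…9.
Finally multiplying by (1 + x + x³), the product of all factors after the first has coefficients 1,1,2,3,1,3,0,1,0,0 for degrees 0…9.
[x⁹] = 1·0 + 4·1 + 6·3 + 4·3 + 1·1 = 35.

35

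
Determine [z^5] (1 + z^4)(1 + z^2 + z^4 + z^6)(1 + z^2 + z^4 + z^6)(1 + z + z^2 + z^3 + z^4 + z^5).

7

(1 + z^4) has coefficients 1,0,0,0,1 for degrees 0…4.
(1 + z^2 + z^4 + z^6) has coefficients 1,0,1,0,1,0 for degrees 0…5.
Multiplying by (1 + z^2 + z^4 + z^6) gives running coefficients 1,0,2,0,3,0 for degrees 0…5.
Finally multiplying by (1 + z + z^2 + z^3 + z^4 + z^5), the product of all factors after the first has coefficients 1,1,3,3,6,6 for degrees 0…5.
[z^5] = 1·6 + 1·1 = 7.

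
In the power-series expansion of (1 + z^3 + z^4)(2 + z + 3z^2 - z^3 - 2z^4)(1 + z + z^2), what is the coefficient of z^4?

5

(1 + z^3 + z^4) has coefficients 1,0,0,1,1 for degrees 0…4.
(2 + z + 3z^2 - z^3 - 2z^4) has coefficients 2,1,3,-1,-2 for degrees 0…4.
Finally multiplying by (1 + z + z^2), the product of all factors after the first has coefficients 2,3,6,3,0 for degrees 0…4.
[z^4] = 1·0 + 1·3 + 1·2 = 5.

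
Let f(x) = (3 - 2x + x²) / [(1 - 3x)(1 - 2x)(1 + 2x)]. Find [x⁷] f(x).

9226

Partial fractions give a closed form: a_n = (22/5)·3^n + (-9/4)·2^n + (17/20)·(-2)^n.
At n = 7: a_7 = 9226.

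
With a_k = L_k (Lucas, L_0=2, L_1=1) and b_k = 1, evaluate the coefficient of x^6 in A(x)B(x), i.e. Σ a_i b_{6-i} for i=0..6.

This is [x^6] in the product of the two ordinary generating functions.
Σ = 2·1 + 1·1 + 3·1 + 4·1 + 7·1 + 11·1 + 18·1 = 46.

46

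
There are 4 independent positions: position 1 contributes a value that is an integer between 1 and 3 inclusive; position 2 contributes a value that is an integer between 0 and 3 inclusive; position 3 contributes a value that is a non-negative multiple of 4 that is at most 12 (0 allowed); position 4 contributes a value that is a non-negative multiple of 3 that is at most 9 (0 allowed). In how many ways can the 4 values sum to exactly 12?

The generating function for the choices is (z + z^2 + z^3)·(1 + z + z^2 + z^3)·(1 + z^4 + z^8 + z^12)·(1 + z^3 + z^6 + z^9); the count is [z^12].
(z + z^2 + z^3) has coefficients 0,1,1,1 for degrees 0…3.
(1 + z + z^2 + z^3) has coefficients 1,1,1,1,0,0,0,0,0,0,0,0,0 for degrees 0…12.
Multiplying by (1 + z^4 + z^8 + z^12) gives running coefficients 1,1,1,1,1,1,1,1,1,1,1,1,1 for degrees 0…12.
Finally multiplying by (1 + z^3 + z^6 + z^9), the product of all factors after the first has coefficients 1,1,1,2,2,2,3,3,3,4,4,4,4 for degrees 0…12.
[z^12] = 1·4 + 1·4 + 1·4 = 12.

12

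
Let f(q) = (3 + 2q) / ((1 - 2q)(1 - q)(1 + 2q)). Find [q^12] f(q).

Partial fractions give a closed form: a_n = (4)·2^n + (-5/3)·1^n + (2/3)·(-2)^n.
At n = 12: a_12 = 19113.

19113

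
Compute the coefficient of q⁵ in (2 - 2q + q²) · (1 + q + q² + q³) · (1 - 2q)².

(2 - 2q + q²) has coefficients 2,-2,1 for degrees 0…2.
(1 + q + q² + q³) has coefficients 1,1,1,1,0,0 for degrees 0…5.
Finally multiplying by (1 - 2q)², the product of all factors after the first has coefficients 1,-3,1,1,0,4 for degrees 0…5.
[q⁵] = 2·4 − 2·0 + 1·1 = 9.

9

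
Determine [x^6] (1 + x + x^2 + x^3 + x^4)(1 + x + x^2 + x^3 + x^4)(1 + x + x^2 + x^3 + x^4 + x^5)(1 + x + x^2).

(1 + x + x^2 + x^3 + x^4) has coefficients 1,1,1,1,1 for degrees 0…4.
(1 + x + x^2 + x^3 + x^4) has coefficients 1,1,1,1,1,0,0 for degrees 0…6.
Multiplying by (1 + x + x^2 + x^3 + x^4 + x^5) gives running coefficients 1,2,3,4,5,5,4 for degrees 0…6.
Finally multiplying by (1 + x + x^2), the product of all factors after the first has coefficients 1,3,6,9,12,14,14 for degrees 0…6.
[x^6] = 1·14 + 1·14 + 1·12 + 1·9 + 1·6 = 55.

55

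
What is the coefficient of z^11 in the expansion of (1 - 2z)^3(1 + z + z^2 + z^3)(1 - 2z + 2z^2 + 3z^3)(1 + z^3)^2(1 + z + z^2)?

(1 - 2z)^3 has coefficients 1,-6,12,-8 for degrees 0…3.
(1 + z + z^2 + z^3) has coefficients 1,1,1,1,0,0,0,0,0,0,0,0 for degrees 0…11.
Multiplying by (1 - 2z + 2z^2 + 3z^3) gives running coefficients 1,-1,1,4,3,5,3,0,0,0,0,0 for degrees 0…11.
Multiplying by (1 + z^3)^2 gives running coefficients 1,-1,1,6,1,7,12,5,11,10,3,5 for degrees 0…11.
Finally multiplying by (1 + z + z^2), the product of all factors after the first has coefficients 1,0,1,6,8,14,20,24,28,26,24,18 for degrees 0…11.
[z^11] = 1·18 − 6·24 + 12·26 − 8·28 = -38.

-38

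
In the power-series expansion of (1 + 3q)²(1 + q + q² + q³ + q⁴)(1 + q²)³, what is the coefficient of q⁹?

(1 + 3q)² has coefficients 1,6,9 for degrees 0…2.
(1 + q + q² + q³ + q⁴) has coefficients 1,1,1,1,1,0,0,0,0,0 for degrees 0…9.
Finally multiplying by (1 + q²)³, the product of all factors after the first has coefficients 1,1,4,4,7,6,7,4,4,1 for degrees 0…9.
[q⁹] = 1·1 + 6·4 + 9·4 = 61.

61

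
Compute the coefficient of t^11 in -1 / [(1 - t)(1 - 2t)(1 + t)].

-2730

The denominator gives the recurrence a_n = 2a_(n−1) + a_(n−2) − 2a_(n−3) for n ≥ 3; the numerator fixes a_0 = -1, a_1 = -2, a_2 = -5.
Iterating: -1, -2, -5, -10, -21, -42, -85, -170, -341, -682, -1365, -2730, so a_11 = -2730.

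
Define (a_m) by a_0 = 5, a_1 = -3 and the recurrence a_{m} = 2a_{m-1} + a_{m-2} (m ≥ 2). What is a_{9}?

The ordinary generating function has denominator 1 - 2z - z^2.
Iterating the recurrence: a_0,…,a_{9} = 5, -3, -1, -5, -11, -27, -65, -157, -379, -915.

-915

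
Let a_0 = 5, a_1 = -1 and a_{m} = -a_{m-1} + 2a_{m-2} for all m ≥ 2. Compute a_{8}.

515

The ordinary generating function has denominator 1 + q - 2q^2.
Iterating the recurrence: a_0,…,a_{8} = 5, -1, 11, -13, 35, -61, 131, -253, 515.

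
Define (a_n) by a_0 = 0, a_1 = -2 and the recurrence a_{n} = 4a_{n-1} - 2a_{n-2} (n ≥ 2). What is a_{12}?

The ordinary generating function has denominator 1 - 4y + 2y^2.
Iterating the recurrence: a_0,…,a_{12} = 0, -2, -8, -28, -96, -328, -1120, -3824, -13056, -44576, -152192, -519616, -1774080.

-1774080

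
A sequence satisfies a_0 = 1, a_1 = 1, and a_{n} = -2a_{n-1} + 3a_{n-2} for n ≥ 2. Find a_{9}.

The ordinary generating function has denominator 1 + 2x - 3x^2.
Iterating the recurrence: a_0,…,a_{9} = 1, 1, 1, 1, 1, 1, 1, 1, 1, 1.

1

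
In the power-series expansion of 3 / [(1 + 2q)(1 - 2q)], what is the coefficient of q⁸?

Partial fractions give a closed form: a_n = (3/2)·(-2)^n + (3/2)·2^n.
At n = 8: a_8 = 768.

768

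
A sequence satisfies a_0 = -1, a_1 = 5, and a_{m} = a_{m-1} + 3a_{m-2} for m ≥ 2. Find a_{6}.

143

The ordinary generating function has denominator 1 - q - 3q^2.
Iterating the recurrence: a_0,…,a_{6} = -1, 5, 2, 17, 23, 74, 143.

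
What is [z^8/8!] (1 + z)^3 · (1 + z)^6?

The EGF product rule gives c_8 = Σ_{k_1+k_2=8} C(8; k_1,k_2) · ∏ g_i(k_i), where (1+z)^3 gives the falling factorial (3)_k; (1+z)^6 gives the falling factorial (6)_k.
g_1(k) for k = 0…8: 1, 3, 6, 6, 0, 0, 0, 0, 0.
g_2(k) for k = 0…8: 1, 6, 30, 120, 360, 720, 720, 0, 0.
c_8 = Σ_k C(8,k)·g_1(k)·g_2(8−k) = 28·6·720 + 56·6·720 = 120960 + 241920 = 362880.

362880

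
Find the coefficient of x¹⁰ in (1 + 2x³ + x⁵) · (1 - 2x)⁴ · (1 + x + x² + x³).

(1 + 2x³ + x⁵) has coefficients 1,0,0,2,0,1 for degrees 0…5.
(1 - 2x)⁴ has coefficients 1,-8,24,-32,16,0,0,0,0,0,0 for degrees 0…10.
Finally multiplying by (1 + x + x² + x³), the product of all factors after the first has coefficients 1,-7,17,-15,0,8,-16,16,0,0,0 for degrees 0…10.
[x¹⁰] = 1·0 + 2·16 + 1·8 = 40.

40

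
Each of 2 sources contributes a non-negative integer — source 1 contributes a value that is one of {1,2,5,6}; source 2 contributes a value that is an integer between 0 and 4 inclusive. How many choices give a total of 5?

3

The generating function for the choices is (q + q² + q⁵ + q⁶)·(1 + q + q² + q³ + q⁴); the count is [q⁵].
(q + q² + q⁵ + q⁶) has coefficients 0,1,1,0,0,1 for degrees 0…5.
(1 + q + q² + q³ + q⁴) has coefficients 1,1,1,1,1,0 for degrees 0…5.
[q⁵] = 1·1 + 1·1 + 1·1 = 3.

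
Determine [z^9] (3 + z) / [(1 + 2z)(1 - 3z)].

Partial fractions give a closed form: a_n = (1)·(-2)^n + (2)·3^n.
At n = 9: a_9 = 38854.

38854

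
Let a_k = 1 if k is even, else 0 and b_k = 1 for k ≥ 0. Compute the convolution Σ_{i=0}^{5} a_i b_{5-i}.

The convolution is the x^5 coefficient of A(x)B(x).
Σ = 1·1 + 0·1 + 1·1 + 0·1 + 1·1 + 0·1 = 3.

3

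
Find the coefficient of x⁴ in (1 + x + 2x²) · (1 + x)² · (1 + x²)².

(1 + x + 2x²) has coefficients 1,1,2 for degrees 0…2.
(1 + x)² has coefficients 1,2,1,0,0 for degrees 0…4.
Finally multiplying by (1 + x²)², the product of all factors after the first has coefficients 1,2,3,4,3 for degrees 0…4.
[x⁴] = 1·3 + 1·4 + 2·3 = 13.

13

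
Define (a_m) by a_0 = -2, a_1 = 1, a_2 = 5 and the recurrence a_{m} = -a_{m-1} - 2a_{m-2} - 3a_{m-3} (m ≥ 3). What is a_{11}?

134

The ordinary generating function has denominator 1 + x + 2x^2 + 3x^3.
Iterating the recurrence: a_0,…,a_{11} = -2, 1, 5, -1, -12, -1, 28, 10, -63, -41, 137, 134.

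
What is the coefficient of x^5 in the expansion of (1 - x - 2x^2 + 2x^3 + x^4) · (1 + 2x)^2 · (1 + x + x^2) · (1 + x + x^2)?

-17

(1 - x - 2x^2 + 2x^3 + x^4) has coefficients 1,-1,-2,2,1 for degrees 0…4.
(1 + 2x)^2 has coefficients 1,4,4,0,0,0 for degrees 0…5.
Multiplying by (1 + x + x^2) gives running coefficients 1,5,9,8,4,0 for degrees 0…5.
Finally multiplying by (1 + x + x^2), the product of all factors after the first has coefficients 1,6,15,22,21,12 for degrees 0…5.
[x^5] = 1·12 − 1·21 − 2·22 + 2·15 + 1·6 = -17.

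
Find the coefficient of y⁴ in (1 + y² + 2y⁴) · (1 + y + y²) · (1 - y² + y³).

2

(1 + y² + 2y⁴) has coefficients 1,0,1,0,2 for degrees 0…4.
(1 + y + y²) has coefficients 1,1,1,0,0 for degrees 0…4.
Finally multiplying by (1 - y² + y³), the product of all factors after the first has coefficients 1,1,0,0,0 for degrees 0…4.
[y⁴] = 1·0 + 1·0 + 2·1 = 2.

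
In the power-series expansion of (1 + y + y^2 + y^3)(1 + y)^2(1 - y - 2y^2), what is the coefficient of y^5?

-10

(1 + y + y^2 + y^3) has coefficients 1,1,1,1 for degrees 0…3.
(1 + y)^2 has coefficients 1,2,1,0,0,0 for degrees 0…5.
Finally multiplying by (1 - y - 2y^2), the product of all factors after the first has coefficients 1,1,-3,-5,-2,0 for degrees 0…5.
[y^5] = 1·0 + 1·(-2) + 1·(-5) + 1·(-3) = -10.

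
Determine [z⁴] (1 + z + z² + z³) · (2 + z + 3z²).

4

(1 + z + z² + z³) has coefficients 1,1,1,1 for degrees 0…3.
(2 + z + 3z²) has coefficients 2,1,3,0,0 for degrees 0…4.
[z⁴] = 1·0 + 1·0 + 1·3 + 1·1 = 4.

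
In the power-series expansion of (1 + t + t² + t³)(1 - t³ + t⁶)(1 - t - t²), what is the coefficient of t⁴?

-2

(1 + t + t² + t³) has coefficients 1,1,1,1 for degrees 0…3.
(1 - t³ + t⁶) has coefficients 1,0,0,-1,0 for degrees 0…4.
Finally multiplying by (1 - t - t²), the product of all factors after the first has coefficients 1,-1,-1,-1,1 for degrees 0…4.
[t⁴] = 1·1 + 1·(-1) + 1·(-1) + 1·(-1) = -2.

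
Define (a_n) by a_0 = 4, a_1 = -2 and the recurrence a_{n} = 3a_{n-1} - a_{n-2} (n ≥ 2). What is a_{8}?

The ordinary generating function has denominator 1 - 3q + q^2.
Iterating the recurrence: a_0,…,a_{8} = 4, -2, -10, -28, -74, -194, -508, -1330, -3482.

-3482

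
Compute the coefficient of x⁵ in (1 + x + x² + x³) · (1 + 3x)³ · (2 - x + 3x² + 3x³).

348

(1 + x + x² + x³) has coefficients 1,1,1,1 for degrees 0…3.
(1 + 3x)³ has coefficients 1,9,27,27,0,0 for degrees 0…5.
Finally multiplying by (2 - x + 3x² + 3x³), the product of all factors after the first has coefficients 2,17,48,57,81,162 for degrees 0…5.
[x⁵] = 1·162 + 1·81 + 1·57 + 1·48 = 348.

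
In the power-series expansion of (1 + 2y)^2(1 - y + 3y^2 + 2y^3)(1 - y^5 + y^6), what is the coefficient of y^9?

-10

(1 + 2y)^2 has coefficients 1,4,4 for degrees 0…2.
(1 - y + 3y^2 + 2y^3) has coefficients 1,-1,3,2,0,0,0,0,0,0 for degrees 0…9.
Finally multiplying by (1 - y^5 + y^6), the product of all factors after the first has coefficients 1,-1,3,2,0,-1,2,-4,1,2 for degrees 0…9.
[y^9] = 1·2 + 4·1 + 4·(-4) = -10.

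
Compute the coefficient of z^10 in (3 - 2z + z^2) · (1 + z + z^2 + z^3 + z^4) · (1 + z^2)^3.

(3 - 2z + z^2) has coefficients 3,-2,1 for degrees 0…2.
(1 + z + z^2 + z^3 + z^4) has coefficients 1,1,1,1,1,0,0,0,0,0,0 for degrees 0…10.
Finally multiplying by (1 + z^2)^3, the product of all factors after the first has coefficients 1,1,4,4,7,6,7,4,4,1,1 for degrees 0…10.
[z^10] = 3·1 − 2·1 + 1·4 = 5.

5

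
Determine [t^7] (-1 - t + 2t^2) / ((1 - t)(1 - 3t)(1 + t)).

-2734

Partial fractions give a closed form: a_n = (-5/4)·3^n + (1/4)·(-1)^n.
At n = 7: a_7 = -2734.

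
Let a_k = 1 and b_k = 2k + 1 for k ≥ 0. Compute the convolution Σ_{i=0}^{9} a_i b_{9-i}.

100

This is [x^9] in the product of the two ordinary generating functions.
Σ = 1·19 + 1·17 + 1·15 + 1·13 + 1·11 + 1·9 + 1·7 + 1·5 + 1·3 + 1·1 = 100.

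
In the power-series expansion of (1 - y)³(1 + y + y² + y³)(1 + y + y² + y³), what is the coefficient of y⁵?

(1 - y)³ has coefficients 1,-3,3,-1 for degrees 0…3.
(1 + y + y² + y³) has coefficients 1,1,1,1,0,0 for degrees 0…5.
Finally multiplying by (1 + y + y² + y³), the product of all factors after the first has coefficients 1,2,3,4,3,2 for degrees 0…5.
[y⁵] = 1·2 − 3·3 + 3·4 − 1·3 = 2.

2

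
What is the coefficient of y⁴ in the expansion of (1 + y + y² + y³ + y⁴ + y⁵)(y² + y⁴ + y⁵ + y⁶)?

(1 + y + y² + y³ + y⁴ + y⁵) has coefficients 1,1,1,1,1 for degrees 0…4.
(y² + y⁴ + y⁵ + y⁶) has coefficients 0,0,1,0,1 for degrees 0…4.
[y⁴] = 1·1 + 1·0 + 1·1 + 1·0 + 1·0 = 2.

2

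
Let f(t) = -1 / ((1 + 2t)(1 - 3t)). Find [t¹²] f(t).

-320503

Partial fractions give a closed form: a_n = (-2/5)·(-2)^n + (-3/5)·3^n.
At n = 12: a_12 = -320503.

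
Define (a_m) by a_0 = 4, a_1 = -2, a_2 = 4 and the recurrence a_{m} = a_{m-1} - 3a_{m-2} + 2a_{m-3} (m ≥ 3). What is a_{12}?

1074

The ordinary generating function has denominator 1 - z + 3z^2 - 2z^3.
Iterating the recurrence: a_0,…,a_{12} = 4, -2, 4, 18, 2, -44, -14, 122, 76, -318, -302, 804, 1074.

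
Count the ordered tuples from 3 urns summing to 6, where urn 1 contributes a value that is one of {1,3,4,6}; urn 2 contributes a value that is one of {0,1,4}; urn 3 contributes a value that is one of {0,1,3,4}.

The generating function for the choices is (t + t³ + t⁴ + t⁶)·(1 + t + t⁴)·(1 + t + t³ + t⁴); the count is [t⁶].
(t + t³ + t⁴ + t⁶) has coefficients 0,1,0,1,1,0,1 for degrees 0…6.
(1 + t + t⁴) has coefficients 1,1,0,0,1,0,0 for degrees 0…6.
Finally multiplying by (1 + t + t³ + t⁴), the product of all factors after the first has coefficients 1,2,1,1,3,2,0 for degrees 0…6.
[t⁶] = 1·2 + 1·1 + 1·1 + 1·1 = 5.

5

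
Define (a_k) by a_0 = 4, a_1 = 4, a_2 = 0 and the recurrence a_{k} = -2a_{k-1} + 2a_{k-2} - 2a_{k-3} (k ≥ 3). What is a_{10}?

The ordinary generating function has denominator 1 + 2y - 2y^2 + 2y^3.
Iterating the recurrence: a_0,…,a_{10} = 4, 4, 0, 0, -8, 16, -48, 144, -416, 1216, -3552.

-3552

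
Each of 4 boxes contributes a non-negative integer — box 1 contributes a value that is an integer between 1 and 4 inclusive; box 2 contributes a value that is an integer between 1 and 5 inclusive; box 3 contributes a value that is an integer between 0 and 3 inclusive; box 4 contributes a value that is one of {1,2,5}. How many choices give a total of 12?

The generating function for the choices is (x + x² + x³ + x⁴)·(x + x² + x³ + x⁴ + x⁵)·(1 + x + x² + x³)·(x + x² + x⁵); the count is [x¹²].
(x + x² + x³ + x⁴) has coefficients 0,1,1,1,1 for degrees 0…4.
(x + x² + x³ + x⁴ + x⁵) has coefficients 0,1,1,1,1,1,0,0,0,0,0,0,0 for degrees 0…12.
Multiplying by (1 + x + x² + x³) gives running coefficients 0,1,2,3,4,4,3,2,1,0,0,0,0 for degrees 0…12.
Finally multiplying by (x + x² + x⁵), the product of all factors after the first has coefficients 0,0,1,3,5,7,9,9,8,7,5,3,2 for degrees 0…12.
[x¹²] = 1·3 + 1·5 + 1·7 + 1·8 = 23.

23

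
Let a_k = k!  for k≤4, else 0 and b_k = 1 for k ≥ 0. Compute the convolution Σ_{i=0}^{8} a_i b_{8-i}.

This is [x^8] in the product of the two ordinary generating functions.
Σ = 1·1 + 1·1 + 2·1 + 6·1 + 24·1 + 0·1 + 0·1 + 0·1 + 0·1 = 34.

34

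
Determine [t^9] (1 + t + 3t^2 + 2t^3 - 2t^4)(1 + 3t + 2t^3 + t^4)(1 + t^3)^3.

61

(1 + t + 3t^2 + 2t^3 - 2t^4) has coefficients 1,1,3,2,-2 for degrees 0…4.
(1 + 3t + 2t^3 + t^4) has coefficients 1,3,0,2,1,0,0,0,0,0 for degrees 0…9.
Finally multiplying by (1 + t^3)^3, the product of all factors after the first has coefficients 1,3,0,5,10,0,9,12,0,7 for degrees 0…9.
[t^9] = 1·7 + 1·0 + 3·12 + 2·9 − 2·0 = 61.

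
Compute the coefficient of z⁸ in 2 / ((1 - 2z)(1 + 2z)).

Partial fractions give a closed form: a_n = (1)·2^n + (1)·(-2)^n.
At n = 8: a_8 = 512.

512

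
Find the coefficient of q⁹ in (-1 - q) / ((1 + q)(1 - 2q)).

Partial fractions give a closed form: a_n = (-1)·2^n.
At n = 9: a_9 = -512.

-512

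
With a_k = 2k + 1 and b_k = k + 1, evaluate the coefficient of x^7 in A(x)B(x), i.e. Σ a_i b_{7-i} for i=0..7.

The convolution is the x^7 coefficient of A(x)B(x).
Σ = 1·8 + 3·7 + 5·6 + 7·5 + 9·4 + 11·3 + 13·2 + 15·1 = 204.

204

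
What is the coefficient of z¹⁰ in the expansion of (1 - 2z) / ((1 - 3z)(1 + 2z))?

Partial fractions give a closed form: a_n = (1/5)·3^n + (4/5)·(-2)^n.
At n = 10: a_10 = 12629.

12629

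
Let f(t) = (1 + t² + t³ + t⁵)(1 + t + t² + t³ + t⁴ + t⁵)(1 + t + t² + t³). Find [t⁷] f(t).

(1 + t² + t³ + t⁵) has coefficients 1,0,1,1,0,1 for degrees 0…5.
(1 + t + t² + t³ + t⁴ + t⁵) has coefficients 1,1,1,1,1,1,0,0 for degrees 0…7.
Finally multiplying by (1 + t + t² + t³), the product of all factors after the first has coefficients 1,2,3,4,4,4,3,2 for degrees 0…7.
[t⁷] = 1·2 + 1·4 + 1·4 + 1·3 = 13.

13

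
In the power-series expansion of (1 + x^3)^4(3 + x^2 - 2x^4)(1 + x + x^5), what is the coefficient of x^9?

(1 + x^3)^4 has coefficients 1,0,0,4,0,0,6,0,0,4 for degrees 0…9.
(3 + x^2 - 2x^4) has coefficients 3,0,1,0,-2,0,0,0,0,0 for degrees 0…9.
Finally multiplying by (1 + x + x^5), the product of all factors after the first has coefficients 3,3,1,1,-2,1,0,1,0,-2 for degrees 0…9.
[x^9] = 1·(-2) + 4·0 + 6·1 + 4·3 = 16.

16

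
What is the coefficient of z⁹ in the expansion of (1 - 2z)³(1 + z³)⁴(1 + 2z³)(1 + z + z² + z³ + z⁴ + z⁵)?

-10

(1 - 2z)³ has coefficients 1,-6,12,-8 for degrees 0…3.
(1 + z³)⁴ has coefficients 1,0,0,4,0,0,6,0,0,4 for degrees 0…9.
Multiplying by (1 + 2z³) gives running coefficients 1,0,0,6,0,0,14,0,0,16 for degrees 0…9.
Finally multiplying by (1 + z + z² + z³ + z⁴ + z⁵), the product of all factors after the first has coefficients 1,1,1,7,7,7,20,20,20,30 for degrees 0…9.
[z⁹] = 1·30 − 6·20 + 12·20 − 8·20 = -10.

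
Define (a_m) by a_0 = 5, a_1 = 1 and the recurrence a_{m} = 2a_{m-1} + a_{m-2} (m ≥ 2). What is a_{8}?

The ordinary generating function has denominator 1 - 2t - t^2.
Iterating the recurrence: a_0,…,a_{8} = 5, 1, 7, 15, 37, 89, 215, 519, 1253.

1253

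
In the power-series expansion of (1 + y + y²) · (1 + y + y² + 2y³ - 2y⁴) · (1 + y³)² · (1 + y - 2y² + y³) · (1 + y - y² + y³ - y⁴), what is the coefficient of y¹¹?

(1 + y + y²) has coefficients 1,1,1 for degrees 0…2.
(1 + y + y² + 2y³ - 2y⁴) has coefficients 1,1,1,2,-2,0,0,0,0,0,0,0 for degrees 0…11.
Multiplying by (1 + y³)² gives running coefficients 1,1,1,4,0,2,5,-3,1,2,-2,0 for degrees 0…11.
Multiplying by (1 + y - 2y² + y³) gives running coefficients 1,2,0,4,3,-5,11,-2,-10,14,-5,-5 for degrees 0…11.
Finally multiplying by (1 + y - y² + y³ - y⁴), the product of all factors after the first has coefficients 1,3,1,3,8,-8,7,13,-31,22,6,-32 for degrees 0…11.
[y¹¹] = 1·(-32) + 1·6 + 1·22 = -4.

-4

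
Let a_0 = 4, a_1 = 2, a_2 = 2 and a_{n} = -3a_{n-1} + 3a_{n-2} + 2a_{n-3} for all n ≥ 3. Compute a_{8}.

The ordinary generating function has denominator 1 + 3t - 3t^2 - 2t^3.
Iterating the recurrence: a_0,…,a_{8} = 4, 2, 2, 8, -14, 70, -236, 890, -3238.

-3238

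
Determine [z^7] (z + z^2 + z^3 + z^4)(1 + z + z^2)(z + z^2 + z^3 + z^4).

9

(z + z^2 + z^3 + z^4) has coefficients 0,1,1,1,1 for degrees 0…4.
(1 + z + z^2) has coefficients 1,1,1,0,0,0,0,0 for degrees 0…7.
Finally multiplying by (z + z^2 + z^3 + z^4), the product of all factors after the first has coefficients 0,1,2,3,3,2,1,0 for degrees 0…7.
[z^7] = 1·1 + 1·2 + 1·3 + 1·3 = 9.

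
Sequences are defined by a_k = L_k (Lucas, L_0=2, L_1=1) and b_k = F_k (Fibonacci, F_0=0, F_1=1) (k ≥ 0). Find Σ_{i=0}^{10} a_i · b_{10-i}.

605

The convolution is the t^10 coefficient of A(t)B(t).
Σ = 2·55 + 1·34 + 3·21 + 4·13 + 7·8 + 11·5 + 18·3 + 29·2 + 47·1 + 76·1 + 123·0 = 605.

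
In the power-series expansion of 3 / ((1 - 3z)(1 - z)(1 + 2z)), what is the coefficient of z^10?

160251

The denominator gives the recurrence a_n = 2a_(n−1) + 5a_(n−2) − 6a_(n−3) for n ≥ 3; the numerator fixes a_0 = 3, a_1 = 6, a_2 = 27.
Iterating: 3, 6, 27, 66, 231, 630, 2019, 5802, 17919, 52734, 160251, so a_10 = 160251.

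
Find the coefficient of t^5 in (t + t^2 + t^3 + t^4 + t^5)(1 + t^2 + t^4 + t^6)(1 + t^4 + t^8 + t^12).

4

(t + t^2 + t^3 + t^4 + t^5) has coefficients 0,1,1,1,1,1 for degrees 0…5.
(1 + t^2 + t^4 + t^6) has coefficients 1,0,1,0,1,0 for degrees 0…5.
Finally multiplying by (1 + t^4 + t^8 + t^12), the product of all factors after the first has coefficients 1,0,1,0,2,0 for degrees 0…5.
[t^5] = 1·2 + 1·0 + 1·1 + 1·0 + 1·1 = 4.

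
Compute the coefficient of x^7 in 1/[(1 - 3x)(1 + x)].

The denominator gives the recurrence a_n = 2a_(n−1) + 3a_(n−2) for n ≥ 2; the numerator fixes a_0 = 1, a_1 = 2.
Iterating: 1, 2, 7, 20, 61, 182, 547, 1640, so a_7 = 1640.

1640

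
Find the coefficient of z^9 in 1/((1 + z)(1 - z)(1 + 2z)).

-682

Partial fractions give a closed form: a_n = (-1/2)·(-1)^n + (1/6)·1^n + (4/3)·(-2)^n.
At n = 9: a_9 = -682.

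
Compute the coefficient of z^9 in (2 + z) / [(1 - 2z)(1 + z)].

853

The denominator gives the recurrence a_n = a_(n−1) + 2a_(n−2) for n ≥ 3; the numerator fixes a_0 = 2, a_1 = 3, a_2 = 7.
Iterating: 2, 3, 7, 13, 27, 53, 107, 213, 427, 853, so a_9 = 853.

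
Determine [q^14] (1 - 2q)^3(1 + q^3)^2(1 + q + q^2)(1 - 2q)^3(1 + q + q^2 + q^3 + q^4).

(1 - 2q)^3 has coefficients 1,-6,12,-8 for degrees 0…3.
(1 + q^3)^2 has coefficients 1,0,0,2,0,0,1,0,0,0,0,0,0,0,0 for degrees 0…14.
Multiplying by (1 + q + q^2) gives running coefficients 1,1,1,2,2,2,1,1,1,0,0,0,0,0,0 for degrees 0…14.
Multiplying by (1 - 2q)^3 gives running coefficients 1,-5,7,0,-6,6,-3,3,-9,-2,4,-8,0,0,0 for degrees 0…14.
Finally multiplying by (1 + q + q^2 + q^3 + q^4), the product of all factors after the first has coefficients 1,-4,3,3,-3,2,4,0,-9,-5,-7,-12,-15,-6,-4 for degrees 0…14.
[q^14] = 1·(-4) − 6·(-6) + 12·(-15) − 8·(-12) = -52.

-52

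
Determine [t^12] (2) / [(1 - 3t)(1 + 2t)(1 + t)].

484850

The denominator gives the recurrence a_n = 7a_(n−2) + 6a_(n−3) for n ≥ 3; the numerator fixes a_0 = 2, a_1 = 0, a_2 = 14.
Iterating: 2, 0, 14, 12, 98, 168, 758, 1764, 6314, 16896, 54782, 156156, 484850, so a_12 = 484850.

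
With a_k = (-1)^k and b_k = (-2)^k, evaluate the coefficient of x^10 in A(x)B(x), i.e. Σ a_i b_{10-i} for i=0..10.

Write out a_i and b_{10-i} for i = 0,…,10 and sum the products.
Σ = 1·1024 − 1·(-512) + 1·256 − 1·(-128) + 1·64 − 1·(-32) + 1·16 − 1·(-8) + 1·4 − 1·(-2) + 1·1 = 2047.

2047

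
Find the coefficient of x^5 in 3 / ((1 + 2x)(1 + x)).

Partial fractions give a closed form: a_n = (6)·(-2)^n + (-3)·(-1)^n.
At n = 5: a_5 = -189.

-189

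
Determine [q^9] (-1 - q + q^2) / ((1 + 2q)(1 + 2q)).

1792

The denominator gives the recurrence a_n = −4a_(n−1) − 4a_(n−2) for n ≥ 3; the numerator fixes a_0 = -1, a_1 = 3, a_2 = -7.
Iterating: -1, 3, -7, 16, -36, 80, -176, 384, -832, 1792, so a_9 = 1792.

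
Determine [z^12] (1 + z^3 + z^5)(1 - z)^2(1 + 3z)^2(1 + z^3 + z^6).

1

(1 + z^3 + z^5) has coefficients 1,0,0,1,0,1 for degrees 0…5.
(1 - z)^2 has coefficients 1,-2,1,0,0,0,0,0,0,0,0,0,0 for degrees 0…12.
Multiplying by (1 + 3z)^2 gives running coefficients 1,4,-2,-12,9,0,0,0,0,0,0,0,0 for degrees 0…12.
Finally multiplying by (1 + z^3 + z^6), the product of all factors after the first has coefficients 1,4,-2,-11,13,-2,-11,13,-2,-12,9,0,0 for degrees 0…12.
[z^12] = 1·0 + 1·(-12) + 1·13 = 1.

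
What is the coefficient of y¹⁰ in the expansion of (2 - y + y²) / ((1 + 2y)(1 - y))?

The denominator gives the recurrence a_n = −a_(n−1) + 2a_(n−2) for n ≥ 3; the numerator fixes a_0 = 2, a_1 = -3, a_2 = 8.
Iterating: 2, -3, 8, -14, 30, -58, 118, -234, 470, -938, 1878, so a_10 = 1878.

1878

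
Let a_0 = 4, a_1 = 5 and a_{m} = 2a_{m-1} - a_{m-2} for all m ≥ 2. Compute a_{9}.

The ordinary generating function has denominator 1 - 2y + y^2.
Iterating the recurrence: a_0,…,a_{9} = 4, 5, 6, 7, 8, 9, 10, 11, 12, 13.

13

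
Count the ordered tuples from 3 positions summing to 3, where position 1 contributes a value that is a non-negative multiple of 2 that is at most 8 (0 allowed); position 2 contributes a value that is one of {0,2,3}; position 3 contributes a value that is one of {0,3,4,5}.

The generating function for the choices is (1 + t² + t⁴ + t⁶ + t⁸)·(1 + t² + t³)·(1 + t³ + t⁴ + t⁵); the count is [t³].
(1 + t² + t⁴ + t⁶ + t⁸) has coefficients 1,0,1,0 for degrees 0…3.
(1 + t² + t³) has coefficients 1,0,1,1 for degrees 0…3.
Finally multiplying by (1 + t³ + t⁴ + t⁵), the product of all factors after the first has coefficients 1,0,1,2 for degrees 0…3.
[t³] = 1·2 + 1·0 = 2.

2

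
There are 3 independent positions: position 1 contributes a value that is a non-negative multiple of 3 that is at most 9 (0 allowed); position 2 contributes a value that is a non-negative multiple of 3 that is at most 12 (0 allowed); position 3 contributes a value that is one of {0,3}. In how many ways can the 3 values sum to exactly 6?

5

The generating function for the choices is (1 + y³ + y⁶ + y⁹)·(1 + y³ + y⁶ + y⁹ + y¹²)·(1 + y³); the count is [y⁶].
(1 + y³ + y⁶ + y⁹) has coefficients 1,0,0,1,0,0,1 for degrees 0…6.
(1 + y³ + y⁶ + y⁹ + y¹²) has coefficients 1,0,0,1,0,0,1 for degrees 0…6.
Finally multiplying by (1 + y³), the product of all factors after the first has coefficients 1,0,0,2,0,0,2 for degrees 0…6.
[y⁶] = 1·2 + 1·2 + 1·1 = 5.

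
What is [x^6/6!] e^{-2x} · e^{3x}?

The EGF product rule gives c_6 = Σ_{k_1+k_2=6} C(6; k_1,k_2) · ∏ g_i(k_i), where e^{-2x} gives (-2)^k; e^{3x} gives (3)^k.
g_1(k) for k = 0…6: 1, -2, 4, -8, 16, -32, 64.
g_2(k) for k = 0…6: 1, 3, 9, 27, 81, 243, 729.
c_6 = Σ_k C(6,k)·g_1(k)·g_2(6−k) = 1·1·729 + 6·(-2)·243 + 15·4·81 + 20·(-8)·27 + 15·16·9 + 6·(-32)·3 + 1·64·1 = 729 − 2916 + 4860 − 4320 + 2160 − 576 + 64 = 1.

1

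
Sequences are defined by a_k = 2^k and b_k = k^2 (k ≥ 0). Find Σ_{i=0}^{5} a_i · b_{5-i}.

This is [x^5] in the product of the two ordinary generating functions.
Σ = 1·25 + 2·16 + 4·9 + 8·4 + 16·1 + 32·0 = 141.

141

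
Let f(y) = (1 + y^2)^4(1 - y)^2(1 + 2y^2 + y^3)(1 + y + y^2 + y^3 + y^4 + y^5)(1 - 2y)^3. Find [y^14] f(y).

(1 + y^2)^4 has coefficients 1,0,4,0,6,0,4,0,1 for degrees 0…8.
(1 - y)^2 has coefficients 1,-2,1,0,0,0,0,0,0,0,0,0,0,0,0 for degrees 0…14.
Multiplying by (1 + 2y^2 + y^3) gives running coefficients 1,-2,3,-3,0,1,0,0,0,0,0,0,0,0,0 for degrees 0…14.
Multiplying by (1 + y + y^2 + y^3 + y^4 + y^5) gives running coefficients 1,-1,2,-1,-1,0,-1,1,-2,1,1,0,0,0,0 for degrees 0…14.
Finally multiplying by (1 - 2y)^3, the product of all factors after the first has coefficients 1,-7,20,-33,37,-22,-5,15,-20,33,-37,22,4,-8,0 for degrees 0…14.
[y^14] = 1·0 + 4·4 + 6·(-37) + 4·(-20) + 1·(-5) = -291.

-291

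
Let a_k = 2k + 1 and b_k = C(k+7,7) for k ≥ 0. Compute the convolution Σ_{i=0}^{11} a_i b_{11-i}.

The convolution is the t^11 coefficient of A(t)B(t).
Σ = 1·31824 + 3·19448 + 5·11440 + 7·6435 + 9·3432 + 11·1716 + 13·792 + 15·330 + 17·120 + 19·36 + 21·8 + 23·1 = 260338.

260338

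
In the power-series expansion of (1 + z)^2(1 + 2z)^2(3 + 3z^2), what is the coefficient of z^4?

(1 + z)^2 has coefficients 1,2,1 for degrees 0…2.
(1 + 2z)^2 has coefficients 1,4,4,0,0 for degrees 0…4.
Finally multiplying by (3 + 3z^2), the product of all factors after the first has coefficients 3,12,15,12,12 for degrees 0…4.
[z^4] = 1·12 + 2·12 + 1·15 = 51.

51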